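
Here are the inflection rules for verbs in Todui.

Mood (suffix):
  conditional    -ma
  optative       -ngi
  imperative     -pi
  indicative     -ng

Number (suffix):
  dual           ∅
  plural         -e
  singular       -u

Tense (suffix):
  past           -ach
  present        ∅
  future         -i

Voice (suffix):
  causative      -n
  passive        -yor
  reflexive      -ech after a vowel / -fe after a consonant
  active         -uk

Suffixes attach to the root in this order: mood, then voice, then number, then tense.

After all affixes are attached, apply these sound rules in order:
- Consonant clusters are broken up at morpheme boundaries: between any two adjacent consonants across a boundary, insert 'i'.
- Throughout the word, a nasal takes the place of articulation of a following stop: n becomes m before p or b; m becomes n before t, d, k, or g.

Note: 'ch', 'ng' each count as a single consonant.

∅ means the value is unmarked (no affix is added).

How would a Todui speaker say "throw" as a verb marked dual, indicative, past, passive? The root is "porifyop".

porifyopingiyorach

Attach mood indicative -ng → porifyopng.
Attach voice passive -yor → porifyopngyor.
number = dual: zero marking, form stays porifyopngyor.
Attach tense past -ach → porifyopngyorach.
Apply epenthesis: porifyopngyorach → porifyopingiyorach.
Nasal assimilation: no change.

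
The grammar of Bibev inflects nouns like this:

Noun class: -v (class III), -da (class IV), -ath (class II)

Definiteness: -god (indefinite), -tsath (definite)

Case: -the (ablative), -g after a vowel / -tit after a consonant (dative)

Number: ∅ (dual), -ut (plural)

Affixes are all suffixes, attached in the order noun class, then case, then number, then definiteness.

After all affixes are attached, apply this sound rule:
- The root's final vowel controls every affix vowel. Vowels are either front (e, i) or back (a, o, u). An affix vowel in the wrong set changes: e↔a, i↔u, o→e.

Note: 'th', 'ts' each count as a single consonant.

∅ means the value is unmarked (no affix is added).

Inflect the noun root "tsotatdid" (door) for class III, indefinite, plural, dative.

Attach noun class class III -v → tsotatdidv.
Attach case dative -tit (after consonant 'v') → tsotatdidvtit.
Attach number plural -ut → tsotatdidvtitut.
Attach definiteness indefinite -god → tsotatdidvtitutgod.
Apply vowel harmony: tsotatdidvtitutgod → tsotatdidvtititged.

tsotatdidvtititged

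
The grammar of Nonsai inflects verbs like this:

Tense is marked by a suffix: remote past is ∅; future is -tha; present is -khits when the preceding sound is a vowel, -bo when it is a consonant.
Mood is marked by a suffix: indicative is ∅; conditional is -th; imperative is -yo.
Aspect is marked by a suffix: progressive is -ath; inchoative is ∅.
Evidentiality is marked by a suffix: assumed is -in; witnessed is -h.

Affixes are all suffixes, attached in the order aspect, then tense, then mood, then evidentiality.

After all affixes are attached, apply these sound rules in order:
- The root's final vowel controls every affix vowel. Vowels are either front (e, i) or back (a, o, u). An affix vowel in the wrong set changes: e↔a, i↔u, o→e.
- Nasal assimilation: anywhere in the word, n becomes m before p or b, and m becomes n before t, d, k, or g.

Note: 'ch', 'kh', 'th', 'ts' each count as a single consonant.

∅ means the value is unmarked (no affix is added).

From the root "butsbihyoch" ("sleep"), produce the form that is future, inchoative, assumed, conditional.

aspect = inchoative: zero marking, form stays butsbihyoch.
Attach tense future -tha → butsbihyochtha.
Attach mood conditional -th → butsbihyochthath.
Attach evidentiality assumed -in → butsbihyochthathin.
Apply vowel harmony: butsbihyochthathin → butsbihyochthathun.
Nasal assimilation: no change.

butsbihyochthathun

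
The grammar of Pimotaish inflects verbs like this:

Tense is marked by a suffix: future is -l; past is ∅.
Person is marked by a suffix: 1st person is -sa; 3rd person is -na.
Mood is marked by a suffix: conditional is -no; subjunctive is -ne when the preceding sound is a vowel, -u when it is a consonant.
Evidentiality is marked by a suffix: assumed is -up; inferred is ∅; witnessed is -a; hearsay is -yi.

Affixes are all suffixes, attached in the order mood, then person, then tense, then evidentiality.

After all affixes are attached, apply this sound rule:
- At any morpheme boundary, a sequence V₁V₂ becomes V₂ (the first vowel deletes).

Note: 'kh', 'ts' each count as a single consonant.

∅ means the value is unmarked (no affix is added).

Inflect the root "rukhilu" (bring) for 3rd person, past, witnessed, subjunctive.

Attach mood subjunctive -ne (after vowel 'u') → rukhilune.
Attach person 3rd person -na → rukhilunena.
tense = past: zero marking, form stays rukhilunena.
Attach evidentiality witnessed -a → rukhilunenaa.
Apply vowel deletion: rukhilunenaa → rukhilunena.

rukhilunena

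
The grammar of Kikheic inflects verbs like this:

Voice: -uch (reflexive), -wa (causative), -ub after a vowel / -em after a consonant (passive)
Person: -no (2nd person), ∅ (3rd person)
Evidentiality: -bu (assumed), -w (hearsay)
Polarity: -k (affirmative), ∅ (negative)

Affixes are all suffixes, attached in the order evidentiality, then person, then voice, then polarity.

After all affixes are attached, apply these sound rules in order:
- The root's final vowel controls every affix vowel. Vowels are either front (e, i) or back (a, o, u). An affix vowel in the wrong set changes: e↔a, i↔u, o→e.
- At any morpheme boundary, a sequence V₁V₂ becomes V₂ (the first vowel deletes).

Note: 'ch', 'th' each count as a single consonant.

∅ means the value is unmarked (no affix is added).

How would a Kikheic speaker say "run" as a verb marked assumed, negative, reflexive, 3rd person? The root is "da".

Attach evidentiality assumed -bu → dabu.
person = 3rd person: zero marking, form stays dabu.
Attach voice reflexive -uch → dabuuch.
polarity = negative: zero marking, form stays dabuuch.
Vowel harmony: no change.
Apply vowel deletion: dabuuch → dabuch.

dabuch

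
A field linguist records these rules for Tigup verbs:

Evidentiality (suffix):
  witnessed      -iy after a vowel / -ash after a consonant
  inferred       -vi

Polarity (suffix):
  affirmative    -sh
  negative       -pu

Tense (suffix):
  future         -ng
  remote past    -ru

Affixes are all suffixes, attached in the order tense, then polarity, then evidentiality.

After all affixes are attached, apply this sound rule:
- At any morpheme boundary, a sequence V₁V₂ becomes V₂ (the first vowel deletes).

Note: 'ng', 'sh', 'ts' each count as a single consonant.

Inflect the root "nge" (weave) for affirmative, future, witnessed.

Attach tense future -ng → ngeng.
Attach polarity affirmative -sh → ngengsh.
Attach evidentiality witnessed -ash (after consonant 'sh') → ngengshash.
Vowel deletion: no change.

ngengshash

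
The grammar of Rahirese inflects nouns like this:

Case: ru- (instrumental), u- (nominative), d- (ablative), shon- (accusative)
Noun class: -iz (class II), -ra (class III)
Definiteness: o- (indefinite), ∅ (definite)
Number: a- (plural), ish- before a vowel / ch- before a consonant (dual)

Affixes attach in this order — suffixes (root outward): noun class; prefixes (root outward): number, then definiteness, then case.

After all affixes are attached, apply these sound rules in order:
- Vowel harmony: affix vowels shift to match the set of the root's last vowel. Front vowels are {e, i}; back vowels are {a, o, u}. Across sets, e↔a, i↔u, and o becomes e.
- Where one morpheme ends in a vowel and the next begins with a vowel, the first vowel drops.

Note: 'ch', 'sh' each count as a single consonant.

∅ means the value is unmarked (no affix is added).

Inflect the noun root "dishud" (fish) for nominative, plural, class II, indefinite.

Attach noun class class II -iz → dishudiz.
Attach number plural a- → adishudiz.
Attach definiteness indefinite o- → oadishudiz.
Attach case nominative u- → uoadishudiz.
Apply vowel harmony: uoadishudiz → uoadishuduz.
Apply vowel deletion: uoadishuduz → adishuduz.

adishuduz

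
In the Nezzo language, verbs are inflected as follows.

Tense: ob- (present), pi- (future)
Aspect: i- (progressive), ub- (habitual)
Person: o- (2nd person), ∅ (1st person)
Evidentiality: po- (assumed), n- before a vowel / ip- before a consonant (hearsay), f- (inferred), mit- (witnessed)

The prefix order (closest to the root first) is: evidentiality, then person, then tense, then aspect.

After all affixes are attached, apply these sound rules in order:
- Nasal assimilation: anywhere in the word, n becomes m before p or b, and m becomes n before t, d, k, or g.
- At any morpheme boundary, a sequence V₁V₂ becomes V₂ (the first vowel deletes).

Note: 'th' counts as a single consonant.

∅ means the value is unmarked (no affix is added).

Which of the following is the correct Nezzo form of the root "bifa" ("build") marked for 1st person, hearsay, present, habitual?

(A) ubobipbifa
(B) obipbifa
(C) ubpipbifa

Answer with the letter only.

A

Attach evidentiality hearsay ip- (before consonant 'b') → ipbifa.
person = 1st person: zero marking, form stays ipbifa.
Attach tense present ob- → obipbifa.
Attach aspect habitual ub- → ubobipbifa.
Nasal assimilation: no change.
Vowel deletion: no change.
So the correct form is ubobipbifa, option (A).
(C) ubpipbifa is wrong: it uses future instead of present for tense.
(B) obipbifa is wrong: it uses progressive instead of habitual for aspect.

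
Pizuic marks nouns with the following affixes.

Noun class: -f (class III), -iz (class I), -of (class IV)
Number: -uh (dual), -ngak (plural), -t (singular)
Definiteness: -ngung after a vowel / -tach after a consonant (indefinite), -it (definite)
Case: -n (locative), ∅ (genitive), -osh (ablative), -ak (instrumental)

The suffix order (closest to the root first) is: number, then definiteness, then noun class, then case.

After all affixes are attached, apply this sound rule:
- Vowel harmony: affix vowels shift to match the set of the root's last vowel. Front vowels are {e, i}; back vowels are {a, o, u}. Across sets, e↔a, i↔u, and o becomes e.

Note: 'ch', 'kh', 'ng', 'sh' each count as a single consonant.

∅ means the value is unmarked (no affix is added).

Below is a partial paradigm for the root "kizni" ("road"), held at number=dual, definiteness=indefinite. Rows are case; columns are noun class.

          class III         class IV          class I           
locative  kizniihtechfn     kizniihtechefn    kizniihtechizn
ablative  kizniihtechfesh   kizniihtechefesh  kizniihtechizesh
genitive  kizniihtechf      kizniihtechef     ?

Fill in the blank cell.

kizniihtechiz

Attach number dual -uh → kizniuh.
Attach definiteness indefinite -tach (after consonant 'h') → kizniuhtach.
Attach noun class class I -iz → kizniuhtachiz.
case = genitive: zero marking, form stays kizniuhtachiz.
Apply vowel harmony: kizniuhtachiz → kizniihtechiz.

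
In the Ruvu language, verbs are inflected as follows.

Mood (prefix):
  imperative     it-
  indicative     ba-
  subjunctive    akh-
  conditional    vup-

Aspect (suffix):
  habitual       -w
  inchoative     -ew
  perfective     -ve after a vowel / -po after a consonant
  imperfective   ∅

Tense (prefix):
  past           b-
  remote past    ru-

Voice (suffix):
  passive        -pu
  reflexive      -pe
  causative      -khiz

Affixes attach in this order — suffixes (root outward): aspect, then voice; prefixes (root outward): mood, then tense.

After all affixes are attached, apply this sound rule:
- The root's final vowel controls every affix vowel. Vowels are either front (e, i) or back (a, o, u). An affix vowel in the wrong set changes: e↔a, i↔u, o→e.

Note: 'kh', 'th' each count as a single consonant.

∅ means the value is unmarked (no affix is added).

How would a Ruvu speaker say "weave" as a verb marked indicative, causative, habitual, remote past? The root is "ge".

Attach mood indicative ba- → bage.
Attach aspect habitual -w → bagew.
Attach tense remote past ru- → rubagew.
Attach voice causative -khiz → rubagewkhiz.
Apply vowel harmony: rubagewkhiz → ribegewkhiz.

ribegewkhiz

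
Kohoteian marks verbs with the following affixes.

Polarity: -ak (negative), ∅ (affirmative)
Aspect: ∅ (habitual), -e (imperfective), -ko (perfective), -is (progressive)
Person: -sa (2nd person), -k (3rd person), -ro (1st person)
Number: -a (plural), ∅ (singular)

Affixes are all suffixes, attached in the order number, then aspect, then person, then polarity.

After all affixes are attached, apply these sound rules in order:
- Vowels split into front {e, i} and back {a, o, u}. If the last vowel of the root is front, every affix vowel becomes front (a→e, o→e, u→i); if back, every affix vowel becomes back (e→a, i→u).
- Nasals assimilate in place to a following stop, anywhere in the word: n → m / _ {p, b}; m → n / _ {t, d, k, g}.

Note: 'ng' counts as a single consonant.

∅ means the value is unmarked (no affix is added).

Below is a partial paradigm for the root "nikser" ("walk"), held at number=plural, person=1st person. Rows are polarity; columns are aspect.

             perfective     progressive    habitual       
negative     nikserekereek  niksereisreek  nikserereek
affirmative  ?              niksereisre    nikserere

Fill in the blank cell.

Attach number plural -a → niksera.
Attach aspect perfective -ko → nikserako.
Attach person 1st person -ro → nikserakoro.
polarity = affirmative: zero marking, form stays nikserakoro.
Apply vowel harmony: nikserakoro → nikserekere.
Nasal assimilation: no change.

nikserekere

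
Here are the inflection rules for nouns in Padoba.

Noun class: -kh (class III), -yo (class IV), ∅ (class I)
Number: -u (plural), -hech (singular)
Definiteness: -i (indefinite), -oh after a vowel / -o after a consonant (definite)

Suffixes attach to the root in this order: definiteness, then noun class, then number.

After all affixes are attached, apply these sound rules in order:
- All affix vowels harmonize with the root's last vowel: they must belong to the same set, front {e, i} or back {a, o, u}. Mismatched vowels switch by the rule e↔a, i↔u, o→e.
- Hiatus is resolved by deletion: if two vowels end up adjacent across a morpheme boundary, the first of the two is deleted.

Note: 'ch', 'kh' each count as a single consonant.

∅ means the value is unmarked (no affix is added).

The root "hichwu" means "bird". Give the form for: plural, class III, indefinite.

hichwukhu

Attach definiteness indefinite -i → hichwui.
Attach noun class class III -kh → hichwuikh.
Attach number plural -u → hichwuikhu.
Apply vowel harmony: hichwuikhu → hichwuukhu.
Apply vowel deletion: hichwuukhu → hichwukhu.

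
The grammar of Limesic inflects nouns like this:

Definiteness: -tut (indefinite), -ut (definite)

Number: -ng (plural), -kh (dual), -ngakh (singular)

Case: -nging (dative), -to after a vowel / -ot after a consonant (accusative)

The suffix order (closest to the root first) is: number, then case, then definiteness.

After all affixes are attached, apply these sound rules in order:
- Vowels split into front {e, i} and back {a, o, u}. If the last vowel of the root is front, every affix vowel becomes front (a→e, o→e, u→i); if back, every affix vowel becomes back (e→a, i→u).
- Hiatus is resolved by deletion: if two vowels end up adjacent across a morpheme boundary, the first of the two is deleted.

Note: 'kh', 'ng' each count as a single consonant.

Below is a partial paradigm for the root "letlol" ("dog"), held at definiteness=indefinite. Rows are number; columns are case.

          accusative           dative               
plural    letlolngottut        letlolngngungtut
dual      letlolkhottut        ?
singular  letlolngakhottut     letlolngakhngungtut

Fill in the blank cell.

letlolkhngungtut

Attach number dual -kh → letlolkh.
Attach case dative -nging → letlolkhnging.
Attach definiteness indefinite -tut → letlolkhngingtut.
Apply vowel harmony: letlolkhngingtut → letlolkhngungtut.
Vowel deletion: no change.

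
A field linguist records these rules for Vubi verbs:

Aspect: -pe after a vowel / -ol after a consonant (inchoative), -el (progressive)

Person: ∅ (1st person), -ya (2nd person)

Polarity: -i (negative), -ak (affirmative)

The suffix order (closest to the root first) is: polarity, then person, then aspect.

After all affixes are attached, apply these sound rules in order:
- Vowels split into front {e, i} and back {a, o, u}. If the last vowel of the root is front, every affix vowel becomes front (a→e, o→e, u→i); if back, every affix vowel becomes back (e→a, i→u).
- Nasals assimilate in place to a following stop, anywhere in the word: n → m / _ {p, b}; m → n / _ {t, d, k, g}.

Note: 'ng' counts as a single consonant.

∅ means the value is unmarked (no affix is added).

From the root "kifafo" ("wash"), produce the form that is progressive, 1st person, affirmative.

kifafoakal

Attach polarity affirmative -ak → kifafoak.
person = 1st person: zero marking, form stays kifafoak.
Attach aspect progressive -el → kifafoakel.
Apply vowel harmony: kifafoakel → kifafoakal.
Nasal assimilation: no change.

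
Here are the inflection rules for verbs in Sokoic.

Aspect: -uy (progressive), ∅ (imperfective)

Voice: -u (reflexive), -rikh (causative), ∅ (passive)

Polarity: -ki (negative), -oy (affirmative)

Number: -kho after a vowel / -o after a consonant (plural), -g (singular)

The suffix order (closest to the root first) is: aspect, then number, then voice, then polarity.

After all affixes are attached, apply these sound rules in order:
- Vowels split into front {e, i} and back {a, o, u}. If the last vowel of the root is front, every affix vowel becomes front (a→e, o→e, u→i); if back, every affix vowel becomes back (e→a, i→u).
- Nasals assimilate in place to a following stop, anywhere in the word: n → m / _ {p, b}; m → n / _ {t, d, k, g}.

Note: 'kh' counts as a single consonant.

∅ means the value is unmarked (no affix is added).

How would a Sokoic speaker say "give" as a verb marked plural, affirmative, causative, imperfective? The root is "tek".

aspect = imperfective: zero marking, form stays tek.
Attach number plural -o (after consonant 'k') → teko.
Attach voice causative -rikh → tekorikh.
Attach polarity affirmative -oy → tekorikhoy.
Apply vowel harmony: tekorikhoy → tekerikhey.
Nasal assimilation: no change.

tekerikhey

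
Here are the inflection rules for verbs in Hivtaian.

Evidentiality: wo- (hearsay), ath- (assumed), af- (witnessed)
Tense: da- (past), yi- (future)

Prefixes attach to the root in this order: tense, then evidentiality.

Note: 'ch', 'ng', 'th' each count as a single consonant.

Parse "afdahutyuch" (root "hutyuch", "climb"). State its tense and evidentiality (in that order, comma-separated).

past, witnessed

Segment: af-da-hutyuch.
tense: da- → past.
evidentiality: af- → witnessed.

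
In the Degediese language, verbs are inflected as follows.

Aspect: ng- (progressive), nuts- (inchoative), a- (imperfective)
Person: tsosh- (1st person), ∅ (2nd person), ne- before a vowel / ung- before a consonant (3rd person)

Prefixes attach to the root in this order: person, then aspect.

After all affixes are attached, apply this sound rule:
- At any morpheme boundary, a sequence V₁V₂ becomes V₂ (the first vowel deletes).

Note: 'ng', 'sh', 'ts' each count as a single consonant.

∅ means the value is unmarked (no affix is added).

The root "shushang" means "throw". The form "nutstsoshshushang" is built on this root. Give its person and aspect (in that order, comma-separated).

Segment: nuts-tsosh-shushang.
person: tsosh- → 1st person.
aspect: nuts- → inchoative.

1st person, inchoative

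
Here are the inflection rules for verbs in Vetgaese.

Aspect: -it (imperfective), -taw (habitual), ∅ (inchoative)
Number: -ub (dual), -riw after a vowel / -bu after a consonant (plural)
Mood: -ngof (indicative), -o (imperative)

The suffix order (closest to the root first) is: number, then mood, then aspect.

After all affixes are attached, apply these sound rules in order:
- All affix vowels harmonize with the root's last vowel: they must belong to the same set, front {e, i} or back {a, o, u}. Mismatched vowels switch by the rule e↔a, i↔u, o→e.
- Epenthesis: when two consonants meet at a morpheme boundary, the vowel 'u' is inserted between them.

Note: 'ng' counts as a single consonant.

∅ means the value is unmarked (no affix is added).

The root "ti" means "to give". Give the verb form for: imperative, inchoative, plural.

tiriwe

Attach number plural -riw (after vowel 'i') → tiriw.
Attach mood imperative -o → tiriwo.
aspect = inchoative: zero marking, form stays tiriwo.
Apply vowel harmony: tiriwo → tiriwe.
Epenthesis: no change.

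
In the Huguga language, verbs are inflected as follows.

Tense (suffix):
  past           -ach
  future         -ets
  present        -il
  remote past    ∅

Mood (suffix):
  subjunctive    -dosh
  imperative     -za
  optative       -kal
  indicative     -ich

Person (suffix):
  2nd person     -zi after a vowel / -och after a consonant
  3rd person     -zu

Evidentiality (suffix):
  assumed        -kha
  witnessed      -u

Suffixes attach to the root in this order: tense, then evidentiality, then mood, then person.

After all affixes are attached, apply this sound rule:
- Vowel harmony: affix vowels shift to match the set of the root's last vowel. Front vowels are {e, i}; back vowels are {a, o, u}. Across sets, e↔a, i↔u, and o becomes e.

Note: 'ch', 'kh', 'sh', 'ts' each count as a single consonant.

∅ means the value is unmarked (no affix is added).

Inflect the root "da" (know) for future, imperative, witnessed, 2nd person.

Attach tense future -ets → daets.
Attach evidentiality witnessed -u → daetsu.
Attach mood imperative -za → daetsuza.
Attach person 2nd person -zi (after vowel 'a') → daetsuzazi.
Apply vowel harmony: daetsuzazi → daatsuzazu.

daatsuzazu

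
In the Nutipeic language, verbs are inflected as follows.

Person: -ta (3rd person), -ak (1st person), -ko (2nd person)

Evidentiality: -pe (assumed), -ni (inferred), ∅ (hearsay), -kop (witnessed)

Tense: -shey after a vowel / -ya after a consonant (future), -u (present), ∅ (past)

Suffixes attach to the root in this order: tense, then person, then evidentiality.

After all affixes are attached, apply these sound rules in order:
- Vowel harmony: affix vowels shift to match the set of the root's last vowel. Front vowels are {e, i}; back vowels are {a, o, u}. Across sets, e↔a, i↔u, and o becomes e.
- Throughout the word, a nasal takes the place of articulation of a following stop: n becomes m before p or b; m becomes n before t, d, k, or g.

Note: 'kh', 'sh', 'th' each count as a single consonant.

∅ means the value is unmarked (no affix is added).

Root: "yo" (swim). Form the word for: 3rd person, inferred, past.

tense = past: zero marking, form stays yo.
Attach person 3rd person -ta → yota.
Attach evidentiality inferred -ni → yotani.
Apply vowel harmony: yotani → yotanu.
Nasal assimilation: no change.

yotanu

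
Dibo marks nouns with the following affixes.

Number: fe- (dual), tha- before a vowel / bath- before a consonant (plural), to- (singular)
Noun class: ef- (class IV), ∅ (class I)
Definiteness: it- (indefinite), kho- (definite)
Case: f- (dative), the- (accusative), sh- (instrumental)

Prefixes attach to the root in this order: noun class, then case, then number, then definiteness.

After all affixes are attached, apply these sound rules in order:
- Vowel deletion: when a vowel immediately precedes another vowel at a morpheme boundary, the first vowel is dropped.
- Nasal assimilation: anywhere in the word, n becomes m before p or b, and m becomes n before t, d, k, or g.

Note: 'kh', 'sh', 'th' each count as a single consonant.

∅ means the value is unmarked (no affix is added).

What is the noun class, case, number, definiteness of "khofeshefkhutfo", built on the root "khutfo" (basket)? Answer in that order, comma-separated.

Segment: kho-fe-sh-ef-khutfo.
noun class: ef- → class IV.
case: sh- → instrumental.
number: fe- → dual.
definiteness: kho- → definite.

class IV, instrumental, dual, definite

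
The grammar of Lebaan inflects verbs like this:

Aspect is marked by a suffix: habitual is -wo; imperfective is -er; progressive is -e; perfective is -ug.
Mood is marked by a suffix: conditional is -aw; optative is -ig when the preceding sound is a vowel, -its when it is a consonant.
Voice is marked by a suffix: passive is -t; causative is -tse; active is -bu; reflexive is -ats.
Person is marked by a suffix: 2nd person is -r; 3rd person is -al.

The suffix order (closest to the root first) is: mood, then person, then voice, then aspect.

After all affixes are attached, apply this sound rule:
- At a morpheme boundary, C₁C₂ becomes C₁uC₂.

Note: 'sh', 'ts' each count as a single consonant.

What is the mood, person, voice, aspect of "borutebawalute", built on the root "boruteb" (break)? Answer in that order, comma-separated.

conditional, 3rd person, passive, progressive

Segment: boruteb-aw-al-t-e.
mood: -aw → conditional.
person: -al → 3rd person.
voice: -t → passive.
aspect: -e → progressive.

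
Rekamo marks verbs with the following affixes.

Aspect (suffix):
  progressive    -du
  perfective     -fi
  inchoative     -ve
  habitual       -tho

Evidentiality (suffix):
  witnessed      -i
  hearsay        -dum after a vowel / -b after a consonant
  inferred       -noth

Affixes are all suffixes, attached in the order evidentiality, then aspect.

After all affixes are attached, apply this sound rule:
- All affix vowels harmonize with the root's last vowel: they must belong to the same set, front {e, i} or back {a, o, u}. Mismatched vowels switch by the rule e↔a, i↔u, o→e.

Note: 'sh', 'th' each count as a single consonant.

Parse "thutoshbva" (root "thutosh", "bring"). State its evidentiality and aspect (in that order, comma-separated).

hearsay, inchoative

Segment: thutosh-b-ve.
evidentiality: -dum/b → hearsay.
aspect: -ve → inchoative.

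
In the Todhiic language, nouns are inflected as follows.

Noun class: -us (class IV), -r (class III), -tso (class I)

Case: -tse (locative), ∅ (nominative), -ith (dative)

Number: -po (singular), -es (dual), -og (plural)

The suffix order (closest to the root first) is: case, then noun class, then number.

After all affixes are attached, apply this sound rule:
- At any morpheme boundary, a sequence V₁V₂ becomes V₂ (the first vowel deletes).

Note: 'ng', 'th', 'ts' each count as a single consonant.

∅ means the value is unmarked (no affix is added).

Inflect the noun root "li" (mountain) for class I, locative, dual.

litsetses

Attach case locative -tse → litse.
Attach noun class class I -tso → litsetso.
Attach number dual -es → litsetsoes.
Apply vowel deletion: litsetsoes → litsetses.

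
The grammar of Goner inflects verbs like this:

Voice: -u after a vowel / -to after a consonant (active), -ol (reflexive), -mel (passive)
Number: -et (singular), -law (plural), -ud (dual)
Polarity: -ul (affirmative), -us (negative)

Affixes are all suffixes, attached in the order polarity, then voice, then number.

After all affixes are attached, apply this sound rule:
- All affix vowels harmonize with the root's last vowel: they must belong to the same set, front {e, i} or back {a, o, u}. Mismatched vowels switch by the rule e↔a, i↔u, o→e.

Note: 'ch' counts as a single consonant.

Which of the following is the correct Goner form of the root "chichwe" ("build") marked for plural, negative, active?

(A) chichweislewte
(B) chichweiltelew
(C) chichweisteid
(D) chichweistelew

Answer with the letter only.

Attach polarity negative -us → chichweus.
Attach voice active -to (after consonant 's') → chichweusto.
Attach number plural -law → chichweustolaw.
Apply vowel harmony: chichweustolaw → chichweistelew.
So the correct form is chichweistelew, option (D).
(A) chichweislewte is wrong: it has the affixes in the wrong order.
(B) chichweiltelew is wrong: it uses affirmative instead of negative for polarity.
(C) chichweisteid is wrong: it uses dual instead of plural for number.

D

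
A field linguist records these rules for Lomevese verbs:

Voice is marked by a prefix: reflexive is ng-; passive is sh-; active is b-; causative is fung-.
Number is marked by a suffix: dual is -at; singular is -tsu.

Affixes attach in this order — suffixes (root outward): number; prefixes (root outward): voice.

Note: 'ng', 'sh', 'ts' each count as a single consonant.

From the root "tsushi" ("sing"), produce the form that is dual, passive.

shtsushiat

Attach voice passive sh- → shtsushi.
Attach number dual -at → shtsushiat.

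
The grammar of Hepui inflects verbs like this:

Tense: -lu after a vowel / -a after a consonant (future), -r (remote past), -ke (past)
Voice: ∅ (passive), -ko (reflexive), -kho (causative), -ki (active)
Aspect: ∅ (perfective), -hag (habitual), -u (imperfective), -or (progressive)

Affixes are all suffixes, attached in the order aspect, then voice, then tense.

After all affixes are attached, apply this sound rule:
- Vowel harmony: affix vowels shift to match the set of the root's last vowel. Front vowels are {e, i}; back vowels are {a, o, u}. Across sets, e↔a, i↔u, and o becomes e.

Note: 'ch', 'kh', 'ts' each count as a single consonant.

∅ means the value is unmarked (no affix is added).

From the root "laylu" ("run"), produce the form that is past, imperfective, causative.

Attach aspect imperfective -u → layluu.
Attach voice causative -kho → layluukho.
Attach tense past -ke → layluukhoke.
Apply vowel harmony: layluukhoke → layluukhoka.

layluukhoka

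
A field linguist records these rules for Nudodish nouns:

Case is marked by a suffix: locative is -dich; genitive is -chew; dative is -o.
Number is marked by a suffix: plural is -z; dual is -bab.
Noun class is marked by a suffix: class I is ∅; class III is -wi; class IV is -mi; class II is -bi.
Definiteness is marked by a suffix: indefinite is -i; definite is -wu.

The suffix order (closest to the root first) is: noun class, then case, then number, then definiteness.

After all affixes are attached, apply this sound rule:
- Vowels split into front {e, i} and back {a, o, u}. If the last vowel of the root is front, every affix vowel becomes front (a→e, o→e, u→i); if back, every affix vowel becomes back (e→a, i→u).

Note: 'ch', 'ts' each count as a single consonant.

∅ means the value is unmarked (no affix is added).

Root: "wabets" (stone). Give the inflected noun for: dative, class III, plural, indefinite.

wabetswiezi

Attach noun class class III -wi → wabetswi.
Attach case dative -o → wabetswio.
Attach number plural -z → wabetswioz.
Attach definiteness indefinite -i → wabetswiozi.
Apply vowel harmony: wabetswiozi → wabetswiezi.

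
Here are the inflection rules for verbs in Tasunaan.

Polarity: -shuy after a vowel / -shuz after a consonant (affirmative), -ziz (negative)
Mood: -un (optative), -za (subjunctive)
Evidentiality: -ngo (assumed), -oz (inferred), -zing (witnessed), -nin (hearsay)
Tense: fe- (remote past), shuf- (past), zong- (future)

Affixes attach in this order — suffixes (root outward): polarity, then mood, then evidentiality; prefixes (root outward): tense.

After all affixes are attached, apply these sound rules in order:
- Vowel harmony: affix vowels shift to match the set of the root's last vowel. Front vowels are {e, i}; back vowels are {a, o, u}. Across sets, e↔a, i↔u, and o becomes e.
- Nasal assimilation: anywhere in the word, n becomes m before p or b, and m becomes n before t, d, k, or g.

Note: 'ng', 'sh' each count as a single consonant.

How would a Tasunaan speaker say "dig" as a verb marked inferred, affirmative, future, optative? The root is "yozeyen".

Attach polarity affirmative -shuz (after consonant 'n') → yozeyenshuz.
Attach mood optative -un → yozeyenshuzun.
Attach tense future zong- → zongyozeyenshuzun.
Attach evidentiality inferred -oz → zongyozeyenshuzunoz.
Apply vowel harmony: zongyozeyenshuzunoz → zengyozeyenshizinez.
Nasal assimilation: no change.

zengyozeyenshizinez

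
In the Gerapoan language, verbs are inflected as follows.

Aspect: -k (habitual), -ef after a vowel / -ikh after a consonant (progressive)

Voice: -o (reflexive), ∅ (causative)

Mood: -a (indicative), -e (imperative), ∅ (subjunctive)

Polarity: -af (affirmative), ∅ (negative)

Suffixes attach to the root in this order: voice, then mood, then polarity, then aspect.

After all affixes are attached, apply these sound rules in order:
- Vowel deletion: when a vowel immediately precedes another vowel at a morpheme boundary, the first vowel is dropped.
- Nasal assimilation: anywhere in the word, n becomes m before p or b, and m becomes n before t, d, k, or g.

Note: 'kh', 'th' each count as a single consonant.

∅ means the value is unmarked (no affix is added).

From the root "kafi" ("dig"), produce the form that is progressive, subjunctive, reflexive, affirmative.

kafafikh

Attach voice reflexive -o → kafio.
mood = subjunctive: zero marking, form stays kafio.
Attach polarity affirmative -af → kafioaf.
Attach aspect progressive -ikh (after consonant 'f') → kafioafikh.
Apply vowel deletion: kafioafikh → kafafikh.
Nasal assimilation: no change.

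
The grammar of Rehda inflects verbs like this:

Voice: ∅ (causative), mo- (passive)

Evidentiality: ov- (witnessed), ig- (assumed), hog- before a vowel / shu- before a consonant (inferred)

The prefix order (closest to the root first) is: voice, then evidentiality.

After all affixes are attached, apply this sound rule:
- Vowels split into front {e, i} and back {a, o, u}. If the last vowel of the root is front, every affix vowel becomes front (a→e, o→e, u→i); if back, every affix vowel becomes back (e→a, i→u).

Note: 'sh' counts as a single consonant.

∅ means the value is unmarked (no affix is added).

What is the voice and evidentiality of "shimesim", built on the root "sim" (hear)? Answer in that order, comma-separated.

passive, inferred

Segment: shu-mo-sim.
voice: mo- → passive.
evidentiality: hog/shu- → inferred.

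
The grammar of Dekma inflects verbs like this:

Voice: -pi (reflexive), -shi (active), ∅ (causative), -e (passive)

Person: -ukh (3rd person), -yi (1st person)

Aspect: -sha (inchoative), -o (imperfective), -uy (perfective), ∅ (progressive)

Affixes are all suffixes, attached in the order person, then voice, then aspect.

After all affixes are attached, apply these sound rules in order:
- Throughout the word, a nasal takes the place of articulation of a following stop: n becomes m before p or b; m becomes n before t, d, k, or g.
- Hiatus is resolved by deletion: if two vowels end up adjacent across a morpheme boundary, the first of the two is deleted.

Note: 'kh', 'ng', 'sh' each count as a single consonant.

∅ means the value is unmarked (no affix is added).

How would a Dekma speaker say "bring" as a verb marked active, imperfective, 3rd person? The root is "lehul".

Attach person 3rd person -ukh → lehulukh.
Attach voice active -shi → lehulukhshi.
Attach aspect imperfective -o → lehulukhshio.
Nasal assimilation: no change.
Apply vowel deletion: lehulukhshio → lehulukhsho.

lehulukhsho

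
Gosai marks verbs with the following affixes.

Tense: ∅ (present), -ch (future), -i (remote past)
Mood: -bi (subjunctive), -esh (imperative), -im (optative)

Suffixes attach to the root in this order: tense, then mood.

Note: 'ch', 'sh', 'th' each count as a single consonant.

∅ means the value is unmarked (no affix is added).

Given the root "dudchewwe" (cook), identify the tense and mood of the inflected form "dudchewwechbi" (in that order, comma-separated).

Segment: dudchewwe-ch-bi.
tense: -ch → future.
mood: -bi → subjunctive.

future, subjunctive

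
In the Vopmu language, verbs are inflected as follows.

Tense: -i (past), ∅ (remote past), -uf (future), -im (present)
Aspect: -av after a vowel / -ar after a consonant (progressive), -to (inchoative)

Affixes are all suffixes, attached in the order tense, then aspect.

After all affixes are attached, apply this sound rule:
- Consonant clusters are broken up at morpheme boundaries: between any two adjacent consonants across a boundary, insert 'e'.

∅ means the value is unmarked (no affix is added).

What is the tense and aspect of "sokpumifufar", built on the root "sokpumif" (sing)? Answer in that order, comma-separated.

Segment: sokpumif-uf-ar.
tense: -uf → future.
aspect: -av/ar → progressive.

future, progressive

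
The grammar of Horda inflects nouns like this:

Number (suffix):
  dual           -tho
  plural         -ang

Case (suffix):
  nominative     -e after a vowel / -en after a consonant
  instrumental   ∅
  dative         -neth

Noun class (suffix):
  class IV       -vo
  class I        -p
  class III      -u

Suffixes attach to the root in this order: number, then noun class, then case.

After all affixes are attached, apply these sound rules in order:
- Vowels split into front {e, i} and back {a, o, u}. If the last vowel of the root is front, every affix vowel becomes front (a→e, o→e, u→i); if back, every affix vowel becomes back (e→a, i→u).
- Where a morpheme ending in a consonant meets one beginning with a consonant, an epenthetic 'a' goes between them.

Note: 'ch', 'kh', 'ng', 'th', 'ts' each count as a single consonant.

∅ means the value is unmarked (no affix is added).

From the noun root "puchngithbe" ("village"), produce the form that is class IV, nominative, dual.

Attach number dual -tho → puchngithbetho.
Attach noun class class IV -vo → puchngithbethovo.
Attach case nominative -e (after vowel 'o') → puchngithbethovoe.
Apply vowel harmony: puchngithbethovoe → puchngithbethevee.
Epenthesis: no change.

puchngithbethevee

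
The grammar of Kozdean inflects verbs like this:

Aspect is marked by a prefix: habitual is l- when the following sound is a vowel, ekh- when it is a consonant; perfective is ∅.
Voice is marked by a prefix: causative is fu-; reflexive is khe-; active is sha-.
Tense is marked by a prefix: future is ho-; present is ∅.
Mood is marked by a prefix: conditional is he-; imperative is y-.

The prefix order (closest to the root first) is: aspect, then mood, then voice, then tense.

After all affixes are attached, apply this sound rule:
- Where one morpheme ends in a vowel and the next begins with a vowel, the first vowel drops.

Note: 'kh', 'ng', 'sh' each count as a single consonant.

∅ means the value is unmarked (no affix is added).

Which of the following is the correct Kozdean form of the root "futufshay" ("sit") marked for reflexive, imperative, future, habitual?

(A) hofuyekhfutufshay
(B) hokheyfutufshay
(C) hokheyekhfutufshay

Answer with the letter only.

C

Attach aspect habitual ekh- (before consonant 'f') → ekhfutufshay.
Attach mood imperative y- → yekhfutufshay.
Attach voice reflexive khe- → kheyekhfutufshay.
Attach tense future ho- → hokheyekhfutufshay.
Vowel deletion: no change.
So the correct form is hokheyekhfutufshay, option (C).
(A) hofuyekhfutufshay is wrong: it uses causative instead of reflexive for voice.
(B) hokheyfutufshay is wrong: it uses perfective instead of habitual for aspect.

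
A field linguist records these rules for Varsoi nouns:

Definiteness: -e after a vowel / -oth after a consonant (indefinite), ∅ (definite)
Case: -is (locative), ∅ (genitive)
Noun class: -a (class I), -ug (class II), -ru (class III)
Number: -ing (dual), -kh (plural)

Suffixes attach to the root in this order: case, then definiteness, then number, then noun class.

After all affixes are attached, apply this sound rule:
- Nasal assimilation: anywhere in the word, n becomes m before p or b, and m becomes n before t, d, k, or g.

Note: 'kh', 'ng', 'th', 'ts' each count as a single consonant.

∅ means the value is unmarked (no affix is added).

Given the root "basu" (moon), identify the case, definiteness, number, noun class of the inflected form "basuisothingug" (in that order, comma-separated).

Segment: basu-is-oth-ing-ug.
case: -is → locative.
definiteness: -e/oth → indefinite.
number: -ing → dual.
noun class: -ug → class II.

locative, indefinite, dual, class II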